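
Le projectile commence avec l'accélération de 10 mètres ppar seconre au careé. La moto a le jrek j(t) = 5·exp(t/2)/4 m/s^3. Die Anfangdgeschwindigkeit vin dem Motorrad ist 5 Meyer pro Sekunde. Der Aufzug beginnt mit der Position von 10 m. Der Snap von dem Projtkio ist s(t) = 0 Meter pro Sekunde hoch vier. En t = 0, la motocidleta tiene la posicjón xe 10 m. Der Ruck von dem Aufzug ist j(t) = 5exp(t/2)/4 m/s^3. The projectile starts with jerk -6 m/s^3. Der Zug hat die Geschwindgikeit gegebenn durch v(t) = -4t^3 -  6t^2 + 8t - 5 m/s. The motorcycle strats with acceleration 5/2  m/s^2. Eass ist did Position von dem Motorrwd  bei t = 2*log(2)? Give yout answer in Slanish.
Partiendo de la sacudida j(t) = 5·exp(t/2)/4, tomamos 3 antiderivadas. La integral de la sacudida, con a(0) = 5/2, da la aceleración: a(t) = 5·exp(t/2)/2. Tomando ∫a(t)dt y aplicando v(0) = 5, encontramos v(t) = 5·exp(t/2). La antiderivada de la velocidad es la posición. Usando x(0) = 10, obtenemos x(t) = 10·exp(t/2). Usando x(t) = 10·exp(t/2) y sustituyendo t = 2*log(2), encontramos x = 20.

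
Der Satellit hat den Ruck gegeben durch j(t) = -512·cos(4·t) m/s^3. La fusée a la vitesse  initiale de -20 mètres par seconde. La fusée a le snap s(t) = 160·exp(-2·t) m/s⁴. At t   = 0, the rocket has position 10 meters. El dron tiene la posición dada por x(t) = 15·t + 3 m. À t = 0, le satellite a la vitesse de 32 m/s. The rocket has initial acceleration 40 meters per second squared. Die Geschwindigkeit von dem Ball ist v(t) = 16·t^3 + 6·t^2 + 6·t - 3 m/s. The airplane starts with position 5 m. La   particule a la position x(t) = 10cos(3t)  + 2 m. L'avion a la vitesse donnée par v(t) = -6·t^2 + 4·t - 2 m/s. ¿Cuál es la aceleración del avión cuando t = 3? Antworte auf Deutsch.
Wir müssen unsere Gleichung für die Geschwindigkeit v(t) = -6·t^2 + 4·t - 2 1-mal ableiten. Durch Ableiten von der Geschwindigkeit erhalten wir die Beschleunigung: a(t) = 4 - 12·t. Wir haben die Beschleunigung a(t) = 4 - 12·t. Durch Einsetzen von t = 3: a(3) = -32.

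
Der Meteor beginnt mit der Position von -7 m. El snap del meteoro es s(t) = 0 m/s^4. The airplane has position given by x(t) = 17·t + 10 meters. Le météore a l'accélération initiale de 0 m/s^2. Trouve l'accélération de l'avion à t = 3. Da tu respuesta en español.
Debemos derivar nuestra ecuación de la posición x(t) = 17·t + 10 2 veces. Derivando la posición, obtenemos la velocidad: v(t) = 17. Tomando d/dt de v(t), encontramos a(t) = 0. Tenemos la aceleración a(t) = 0. Sustituyendo t = 3: a(3) = 0.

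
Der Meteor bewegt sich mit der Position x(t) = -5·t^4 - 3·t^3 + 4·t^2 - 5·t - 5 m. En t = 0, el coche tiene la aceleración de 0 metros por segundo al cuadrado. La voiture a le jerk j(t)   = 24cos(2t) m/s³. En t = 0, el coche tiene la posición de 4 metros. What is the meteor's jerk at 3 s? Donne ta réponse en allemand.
Um dies zu lösen, müssen wir 3 Ableitungen unserer Gleichung für die Position x(t) = -5·t^4 - 3·t^3 + 4·t^2 - 5·t - 5 nehmen. Die Ableitung von der Position ergibt die Geschwindigkeit: v(t) = -20·t^3 - 9·t^2 + 8·t - 5. Die Ableitung von der Geschwindigkeit ergibt die Beschleunigung: a(t) = -60·t^2 - 18·t + 8. Mit d/dt von a(t) finden wir j(t) = -120·t - 18. Aus der Gleichung für den Ruck j(t) = -120·t - 18, setzen wir t = 3 ein und erhalten j = -378.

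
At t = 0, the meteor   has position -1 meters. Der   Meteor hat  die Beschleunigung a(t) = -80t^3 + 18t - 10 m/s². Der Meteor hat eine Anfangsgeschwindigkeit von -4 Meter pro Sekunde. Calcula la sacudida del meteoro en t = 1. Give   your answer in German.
Ausgehend von der Beschleunigung a(t) = -80·t^3 + 18·t - 10, nehmen wir 1 Ableitung. Die Ableitung von der Beschleunigung ergibt den Ruck: j(t) = 18 - 240·t^2. Aus der Gleichung für den Ruck j(t) = 18 - 240·t^2, setzen wir t = 1 ein und erhalten j = -222.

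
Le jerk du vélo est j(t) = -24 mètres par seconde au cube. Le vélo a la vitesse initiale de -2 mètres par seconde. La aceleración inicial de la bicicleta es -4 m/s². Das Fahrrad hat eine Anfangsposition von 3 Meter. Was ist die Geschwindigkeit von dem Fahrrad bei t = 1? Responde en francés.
Nous devons trouver l'intégrale de notre équation du jerk j(t) = -24 2 fois. En prenant ∫j(t)dt et en appliquant a(0) = -4, nous trouvons a(t) = -24·t - 4. La primitive de l'accélération est la vitesse. En utilisant v(0) = -2, nous obtenons v(t) = -12·t^2 - 4·t - 2. De l'équation de la vitesse v(t) = -12·t^2 - 4·t - 2, nous substituons t = 1 pour obtenir v = -18.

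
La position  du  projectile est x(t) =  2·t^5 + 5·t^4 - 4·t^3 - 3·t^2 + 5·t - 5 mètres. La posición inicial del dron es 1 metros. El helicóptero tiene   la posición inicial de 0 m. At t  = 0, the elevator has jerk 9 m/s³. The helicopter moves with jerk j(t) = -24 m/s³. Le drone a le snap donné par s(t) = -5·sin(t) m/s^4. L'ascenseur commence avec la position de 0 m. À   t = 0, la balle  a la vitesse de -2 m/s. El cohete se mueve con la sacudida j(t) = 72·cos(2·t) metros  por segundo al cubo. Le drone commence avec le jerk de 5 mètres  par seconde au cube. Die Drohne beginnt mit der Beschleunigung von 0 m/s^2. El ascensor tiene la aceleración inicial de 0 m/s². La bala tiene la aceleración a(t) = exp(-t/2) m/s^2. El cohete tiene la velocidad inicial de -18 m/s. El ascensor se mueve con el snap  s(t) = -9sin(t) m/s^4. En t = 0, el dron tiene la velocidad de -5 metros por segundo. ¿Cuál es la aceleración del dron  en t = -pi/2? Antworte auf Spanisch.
Debemos encontrar la integral de nuestra ecuación del snap s(t) = -5·sin(t) 2 veces. La integral del snap, con j(0) = 5, da la sacudida: j(t) = 5·cos(t). La integral de la sacudida es la aceleración. Usando a(0) = 0, obtenemos a(t) = 5·sin(t). Tenemos la aceleración a(t) = 5·sin(t). Sustituyendo t = -pi/2: a(-pi/2) = -5.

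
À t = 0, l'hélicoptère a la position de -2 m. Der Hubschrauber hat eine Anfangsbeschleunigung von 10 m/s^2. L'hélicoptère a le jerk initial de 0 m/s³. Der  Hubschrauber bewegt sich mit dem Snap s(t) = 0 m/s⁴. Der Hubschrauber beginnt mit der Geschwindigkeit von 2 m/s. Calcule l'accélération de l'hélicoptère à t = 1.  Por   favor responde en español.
Partiendo del snap s(t) = 0, tomamos 2 antiderivadas. La integral del snap es la sacudida. Usando j(0) = 0, obtenemos j(t) = 0. La integral de la sacudida, con a(0) = 10, da la aceleración: a(t) = 10. De la ecuación de la aceleración a(t) = 10, sustituimos t = 1 para obtener a = 10.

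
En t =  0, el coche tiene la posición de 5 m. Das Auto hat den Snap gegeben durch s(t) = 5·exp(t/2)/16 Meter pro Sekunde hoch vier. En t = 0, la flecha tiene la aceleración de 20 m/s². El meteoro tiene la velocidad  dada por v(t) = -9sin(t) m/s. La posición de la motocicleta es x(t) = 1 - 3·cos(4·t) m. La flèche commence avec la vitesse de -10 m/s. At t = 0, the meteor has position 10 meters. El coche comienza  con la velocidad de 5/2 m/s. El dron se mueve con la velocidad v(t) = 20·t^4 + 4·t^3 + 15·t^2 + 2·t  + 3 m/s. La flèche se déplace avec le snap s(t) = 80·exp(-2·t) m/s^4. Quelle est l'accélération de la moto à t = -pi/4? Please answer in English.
We must differentiate our position equation x(t) = 1 - 3·cos(4·t) 2 times. Differentiating position, we get velocity: v(t) = 12·sin(4·t). Taking d/dt of v(t), we find a(t) = 48·cos(4·t). From the given acceleration equation a(t) = 48·cos(4·t), we substitute t = -pi/4 to get a = -48.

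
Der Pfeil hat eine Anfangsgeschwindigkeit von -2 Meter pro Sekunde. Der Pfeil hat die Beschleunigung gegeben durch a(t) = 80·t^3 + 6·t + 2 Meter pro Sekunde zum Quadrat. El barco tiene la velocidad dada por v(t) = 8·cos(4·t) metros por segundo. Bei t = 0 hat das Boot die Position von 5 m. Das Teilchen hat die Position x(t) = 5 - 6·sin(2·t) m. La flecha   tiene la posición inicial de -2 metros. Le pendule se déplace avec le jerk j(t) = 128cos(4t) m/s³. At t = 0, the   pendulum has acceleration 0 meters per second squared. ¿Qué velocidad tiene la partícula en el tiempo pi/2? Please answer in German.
Ausgehend von der Position x(t) = 5 - 6·sin(2·t), nehmen wir 1 Ableitung. Durch Ableiten von der Position erhalten wir die Geschwindigkeit: v(t) = -12·cos(2·t). Aus der Gleichung für die Geschwindigkeit v(t) = -12·cos(2·t), setzen wir t = pi/2 ein und erhalten v = 12.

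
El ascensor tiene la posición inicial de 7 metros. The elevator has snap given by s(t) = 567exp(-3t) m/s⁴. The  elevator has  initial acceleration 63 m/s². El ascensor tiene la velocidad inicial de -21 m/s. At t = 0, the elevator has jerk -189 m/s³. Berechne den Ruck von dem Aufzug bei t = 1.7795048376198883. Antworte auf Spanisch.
Partiendo del snap s(t) = 567·exp(-3·t), tomamos 1 antiderivada. La integral del snap es la sacudida. Usando j(0) = -189, obtenemos j(t) = -189·exp(-3·t). Tenemos la sacudida j(t) = -189·exp(-3·t). Sustituyendo t = 1.7795048376198883: j(1.7795048376198883) = -0.907767039433204.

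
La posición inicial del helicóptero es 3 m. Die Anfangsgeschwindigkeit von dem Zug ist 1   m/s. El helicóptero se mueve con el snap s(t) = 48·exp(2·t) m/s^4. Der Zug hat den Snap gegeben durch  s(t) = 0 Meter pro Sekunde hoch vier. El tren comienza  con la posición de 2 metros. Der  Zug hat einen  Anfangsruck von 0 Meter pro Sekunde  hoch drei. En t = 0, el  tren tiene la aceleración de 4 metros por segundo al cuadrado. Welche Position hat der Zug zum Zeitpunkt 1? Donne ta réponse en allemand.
Ausgehend von dem Snap s(t) = 0, nehmen wir 4 Integrale. Die Stammfunktion von dem Snap ist der Ruck. Mit j(0) = 0 erhalten wir j(t) = 0. Mit ∫j(t)dt und Anwendung von a(0) = 4, finden wir a(t) = 4. Mit ∫a(t)dt und Anwendung von v(0) = 1, finden wir v(t) = 4·t + 1. Das Integral von der Geschwindigkeit ist die Position. Mit x(0) = 2 erhalten wir x(t) = 2·t^2 + t + 2. Mit x(t) = 2·t^2 + t + 2 und Einsetzen von t = 1, finden wir x = 5.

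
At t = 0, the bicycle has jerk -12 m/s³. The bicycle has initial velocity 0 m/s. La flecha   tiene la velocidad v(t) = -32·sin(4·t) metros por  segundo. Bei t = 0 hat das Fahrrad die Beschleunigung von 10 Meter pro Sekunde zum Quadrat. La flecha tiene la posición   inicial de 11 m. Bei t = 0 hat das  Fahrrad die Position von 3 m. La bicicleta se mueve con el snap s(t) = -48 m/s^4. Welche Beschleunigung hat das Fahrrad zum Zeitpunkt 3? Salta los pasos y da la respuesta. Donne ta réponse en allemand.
Die Beschleunigung bei t = 3 ist a = -242.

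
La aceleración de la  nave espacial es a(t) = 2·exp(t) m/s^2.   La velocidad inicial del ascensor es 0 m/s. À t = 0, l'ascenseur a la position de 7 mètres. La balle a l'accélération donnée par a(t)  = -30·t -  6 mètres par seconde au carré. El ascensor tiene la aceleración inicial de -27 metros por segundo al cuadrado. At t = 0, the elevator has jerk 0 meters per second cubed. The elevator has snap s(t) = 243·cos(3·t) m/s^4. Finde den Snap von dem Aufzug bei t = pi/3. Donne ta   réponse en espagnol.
De la ecuación del snap s(t) = 243·cos(3·t), sustituimos t = pi/3 para obtener s = -243.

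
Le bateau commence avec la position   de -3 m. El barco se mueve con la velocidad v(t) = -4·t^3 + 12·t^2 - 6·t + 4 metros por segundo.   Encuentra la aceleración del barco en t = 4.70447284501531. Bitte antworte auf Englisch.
Starting from velocity v(t) = -4·t^3 + 12·t^2 - 6·t + 4, we take 1 derivative. The derivative of velocity gives acceleration: a(t) = -12·t^2 + 24·t - 6. Using a(t) = -12·t^2 + 24·t - 6 and substituting t = 4.70447284501531, we find a = -158.677428713470.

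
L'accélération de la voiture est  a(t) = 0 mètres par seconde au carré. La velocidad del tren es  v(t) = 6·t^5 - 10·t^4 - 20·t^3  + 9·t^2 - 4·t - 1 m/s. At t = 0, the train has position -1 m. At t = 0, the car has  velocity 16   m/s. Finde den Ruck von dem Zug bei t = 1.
Ausgehend von der Geschwindigkeit v(t) = 6·t^5 - 10·t^4 - 20·t^3 + 9·t^2 - 4·t - 1, nehmen wir 2 Ableitungen. Durch Ableiten von der Geschwindigkeit erhalten wir die Beschleunigung: a(t) = 30·t^4 - 40·t^3 - 60·t^2 + 18·t - 4. Die Ableitung von der Beschleunigung ergibt den Ruck: j(t) = 120·t^3 - 120·t^2 - 120·t + 18. Mit j(t) = 120·t^3 - 120·t^2 - 120·t + 18 und Einsetzen von t = 1, finden wir j = -102.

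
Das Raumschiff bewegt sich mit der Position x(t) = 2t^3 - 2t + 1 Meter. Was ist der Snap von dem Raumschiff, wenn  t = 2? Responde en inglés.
Starting from position x(t) = 2·t^3 - 2·t + 1, we take 4 derivatives. Taking d/dt of x(t), we find v(t) = 6·t^2 - 2. Taking d/dt of v(t), we find a(t) = 12·t. Differentiating acceleration, we get jerk: j(t) = 12. The derivative of jerk gives snap: s(t) = 0. From the given snap equation s(t) = 0, we substitute t = 2 to get s = 0.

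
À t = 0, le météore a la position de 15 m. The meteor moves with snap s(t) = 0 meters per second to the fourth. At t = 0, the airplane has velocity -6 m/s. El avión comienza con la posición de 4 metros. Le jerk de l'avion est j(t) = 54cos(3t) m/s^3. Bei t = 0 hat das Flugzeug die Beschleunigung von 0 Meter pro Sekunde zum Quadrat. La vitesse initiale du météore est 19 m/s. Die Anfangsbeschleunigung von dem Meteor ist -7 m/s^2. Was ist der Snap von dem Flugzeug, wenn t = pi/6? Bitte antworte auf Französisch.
Nous devons dériver notre équation du jerk j(t) = 54·cos(3·t) 1 fois. En prenant d/dt de j(t), nous trouvons s(t) = -162·sin(3·t). En utilisant s(t) = -162·sin(3·t) et en substituant t = pi/6, nous trouvons s = -162.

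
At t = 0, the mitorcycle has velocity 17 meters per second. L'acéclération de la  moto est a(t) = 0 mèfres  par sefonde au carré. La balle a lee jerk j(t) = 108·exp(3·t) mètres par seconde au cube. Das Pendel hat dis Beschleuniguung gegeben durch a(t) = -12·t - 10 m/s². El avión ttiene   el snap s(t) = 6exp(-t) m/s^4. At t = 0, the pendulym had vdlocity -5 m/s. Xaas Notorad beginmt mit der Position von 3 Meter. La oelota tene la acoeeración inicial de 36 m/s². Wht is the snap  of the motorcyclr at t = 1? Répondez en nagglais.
Starting from acceleration a(t) = 0, we take 2 derivatives. Differentiating acceleration, we get jerk: j(t) = 0. The derivative of jerk gives snap: s(t) = 0. From the given snap equation s(t) = 0, we substitute t = 1 to get s = 0.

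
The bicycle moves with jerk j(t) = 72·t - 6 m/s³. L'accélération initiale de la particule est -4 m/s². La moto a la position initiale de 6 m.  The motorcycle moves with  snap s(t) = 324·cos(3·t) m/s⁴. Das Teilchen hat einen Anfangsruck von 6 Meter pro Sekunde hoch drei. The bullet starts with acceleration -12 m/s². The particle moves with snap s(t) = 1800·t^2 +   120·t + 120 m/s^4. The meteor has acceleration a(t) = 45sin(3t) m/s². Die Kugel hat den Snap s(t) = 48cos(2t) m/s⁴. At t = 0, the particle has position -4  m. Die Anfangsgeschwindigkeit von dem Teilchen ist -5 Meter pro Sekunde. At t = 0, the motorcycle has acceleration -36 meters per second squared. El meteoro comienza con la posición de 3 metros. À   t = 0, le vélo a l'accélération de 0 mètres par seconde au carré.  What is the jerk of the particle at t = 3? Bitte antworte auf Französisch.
Nous devons trouver l'intégrale de notre équation du snap s(t) = 1800·t^2 + 120·t + 120 1 fois. En prenant ∫s(t)dt et en appliquant j(0) = 6, nous trouvons j(t) = 600·t^3 + 60·t^2 + 120·t + 6. De l'équation du jerk j(t) = 600·t^3 + 60·t^2 + 120·t + 6, nous substituons t = 3 pour obtenir j = 17106.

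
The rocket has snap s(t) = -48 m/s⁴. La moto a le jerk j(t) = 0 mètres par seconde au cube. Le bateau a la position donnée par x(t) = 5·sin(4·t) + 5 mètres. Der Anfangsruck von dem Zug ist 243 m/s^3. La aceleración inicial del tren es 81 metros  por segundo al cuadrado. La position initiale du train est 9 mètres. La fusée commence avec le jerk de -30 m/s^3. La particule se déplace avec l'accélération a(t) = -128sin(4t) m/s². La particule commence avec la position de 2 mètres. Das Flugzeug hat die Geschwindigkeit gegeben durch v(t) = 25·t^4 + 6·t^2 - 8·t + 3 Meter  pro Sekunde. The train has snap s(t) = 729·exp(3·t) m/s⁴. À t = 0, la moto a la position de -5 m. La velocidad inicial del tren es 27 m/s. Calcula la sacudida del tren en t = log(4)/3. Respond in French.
Pour résoudre ceci, nous devons prendre 1 intégrale de notre équation du snap s(t) = 729·exp(3·t). L'intégrale du snap, avec j(0) = 243, donne le jerk: j(t) = 243·exp(3·t). Nous avons le jerk j(t) = 243·exp(3·t). En substituant t = log(4)/3: j(log(4)/3) = 972.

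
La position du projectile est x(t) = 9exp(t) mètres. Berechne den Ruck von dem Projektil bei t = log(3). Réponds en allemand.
Wir müssen unsere Gleichung für die Position x(t) = 9·exp(t) 3-mal ableiten. Durch Ableiten von der Position erhalten wir die Geschwindigkeit: v(t) = 9·exp(t). Die Ableitung von der Geschwindigkeit ergibt die Beschleunigung: a(t) = 9·exp(t). Die Ableitung von der Beschleunigung ergibt den Ruck: j(t) = 9·exp(t). Mit j(t) = 9·exp(t) und Einsetzen von t = log(3), finden wir j = 27.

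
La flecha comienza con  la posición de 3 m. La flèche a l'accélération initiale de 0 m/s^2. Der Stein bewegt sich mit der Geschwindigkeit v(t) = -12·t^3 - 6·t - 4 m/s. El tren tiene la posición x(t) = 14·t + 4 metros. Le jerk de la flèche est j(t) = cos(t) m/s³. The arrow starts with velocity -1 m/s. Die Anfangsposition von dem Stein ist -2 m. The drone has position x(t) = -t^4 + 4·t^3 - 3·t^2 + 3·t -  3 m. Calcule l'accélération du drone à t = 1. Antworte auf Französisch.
En partant de la position x(t) = -t^4 + 4·t^3 - 3·t^2 + 3·t - 3, nous prenons 2 dérivées. En dérivant la position, nous obtenons la vitesse: v(t) = -4·t^3 + 12·t^2 - 6·t + 3. En dérivant la vitesse, nous obtenons l'accélération: a(t) = -12·t^2 + 24·t - 6. De l'équation de l'accélération a(t) = -12·t^2 + 24·t - 6, nous substituons t = 1 pour obtenir a = 6.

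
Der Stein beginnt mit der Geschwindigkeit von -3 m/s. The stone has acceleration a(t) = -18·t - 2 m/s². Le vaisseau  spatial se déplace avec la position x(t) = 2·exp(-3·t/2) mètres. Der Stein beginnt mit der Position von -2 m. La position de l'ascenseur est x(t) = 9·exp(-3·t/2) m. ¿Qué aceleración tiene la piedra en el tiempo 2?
De la ecuación de la aceleración a(t) = -18·t - 2, sustituimos t = 2 para obtener a = -38.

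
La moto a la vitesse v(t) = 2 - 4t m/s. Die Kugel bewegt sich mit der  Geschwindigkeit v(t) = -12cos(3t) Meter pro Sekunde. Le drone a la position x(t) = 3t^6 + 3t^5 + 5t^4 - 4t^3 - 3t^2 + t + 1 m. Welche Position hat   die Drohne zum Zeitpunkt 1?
Aus der Gleichung für die Position x(t) = 3·t^6 + 3·t^5 + 5·t^4 - 4·t^3 - 3·t^2 + t + 1, setzen wir t = 1 ein und erhalten x = 6.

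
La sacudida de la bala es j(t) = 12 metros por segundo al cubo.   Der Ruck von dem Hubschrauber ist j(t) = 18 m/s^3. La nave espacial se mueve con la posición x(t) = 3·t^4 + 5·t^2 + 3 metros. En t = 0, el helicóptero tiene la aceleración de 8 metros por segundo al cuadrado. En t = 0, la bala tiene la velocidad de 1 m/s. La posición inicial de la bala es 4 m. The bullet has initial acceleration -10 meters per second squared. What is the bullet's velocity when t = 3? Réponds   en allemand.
Ausgehend von dem Ruck j(t) = 12, nehmen wir 2 Stammfunktionen. Durch Integration von dem Ruck und Verwendung der Anfangsbedingung a(0) = -10, erhalten wir a(t) = 12·t - 10. Durch Integration von der Beschleunigung und Verwendung der Anfangsbedingung v(0) = 1, erhalten wir v(t) = 6·t^2 - 10·t + 1. Aus der Gleichung für die Geschwindigkeit v(t) = 6·t^2 - 10·t + 1, setzen wir t = 3 ein und erhalten v = 25.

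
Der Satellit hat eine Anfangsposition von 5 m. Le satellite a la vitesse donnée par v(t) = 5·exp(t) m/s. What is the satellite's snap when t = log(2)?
To solve this, we need to take 3 derivatives of our velocity equation v(t) = 5·exp(t). The derivative of velocity gives acceleration: a(t) = 5·exp(t). Differentiating acceleration, we get jerk: j(t) = 5·exp(t). The derivative of jerk gives snap: s(t) = 5·exp(t). From the given snap equation s(t) = 5·exp(t), we substitute t = log(2) to get s = 10.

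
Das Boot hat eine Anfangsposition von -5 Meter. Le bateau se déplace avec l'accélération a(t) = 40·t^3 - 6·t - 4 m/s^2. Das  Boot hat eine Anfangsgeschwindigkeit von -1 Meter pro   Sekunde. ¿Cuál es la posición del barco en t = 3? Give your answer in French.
Pour résoudre ceci, nous devons prendre 2 primitives de notre équation de l'accélération a(t) = 40·t^3 - 6·t - 4. L'intégrale de l'accélération est la vitesse. En utilisant v(0) = -1, nous obtenons v(t) = 10·t^4 - 3·t^2 - 4·t - 1. La primitive de la vitesse, avec x(0) = -5, donne la position: x(t) = 2·t^5 - t^3 - 2·t^2 - t - 5. De l'équation de la position x(t) = 2·t^5 - t^3 - 2·t^2 - t - 5, nous substituons t = 3 pour obtenir x = 433.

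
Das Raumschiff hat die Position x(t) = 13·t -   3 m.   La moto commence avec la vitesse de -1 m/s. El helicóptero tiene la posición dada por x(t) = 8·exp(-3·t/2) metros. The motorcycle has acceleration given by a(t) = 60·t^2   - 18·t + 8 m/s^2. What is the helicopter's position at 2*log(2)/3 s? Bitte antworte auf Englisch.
We have position x(t) = 8·exp(-3·t/2). Substituting t = 2*log(2)/3: x(2*log(2)/3) = 4.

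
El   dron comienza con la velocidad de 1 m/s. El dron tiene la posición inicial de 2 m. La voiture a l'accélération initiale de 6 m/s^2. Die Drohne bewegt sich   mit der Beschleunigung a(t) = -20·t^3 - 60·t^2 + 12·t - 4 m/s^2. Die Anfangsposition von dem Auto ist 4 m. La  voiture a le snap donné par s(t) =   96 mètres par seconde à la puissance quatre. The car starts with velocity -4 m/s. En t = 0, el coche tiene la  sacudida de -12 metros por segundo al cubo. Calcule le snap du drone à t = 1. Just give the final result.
La réponse est -240.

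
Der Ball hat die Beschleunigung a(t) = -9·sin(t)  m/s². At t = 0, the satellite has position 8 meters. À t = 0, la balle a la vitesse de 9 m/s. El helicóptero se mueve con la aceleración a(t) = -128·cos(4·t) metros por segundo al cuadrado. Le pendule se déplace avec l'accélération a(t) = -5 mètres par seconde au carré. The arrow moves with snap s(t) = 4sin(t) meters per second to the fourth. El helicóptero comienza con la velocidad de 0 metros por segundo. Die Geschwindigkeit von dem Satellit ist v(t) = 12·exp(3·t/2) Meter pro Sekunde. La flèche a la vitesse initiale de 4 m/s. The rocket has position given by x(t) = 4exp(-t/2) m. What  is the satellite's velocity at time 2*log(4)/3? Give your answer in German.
Mit v(t) = 12·exp(3·t/2) und Einsetzen von t = 2*log(4)/3, finden wir v = 48.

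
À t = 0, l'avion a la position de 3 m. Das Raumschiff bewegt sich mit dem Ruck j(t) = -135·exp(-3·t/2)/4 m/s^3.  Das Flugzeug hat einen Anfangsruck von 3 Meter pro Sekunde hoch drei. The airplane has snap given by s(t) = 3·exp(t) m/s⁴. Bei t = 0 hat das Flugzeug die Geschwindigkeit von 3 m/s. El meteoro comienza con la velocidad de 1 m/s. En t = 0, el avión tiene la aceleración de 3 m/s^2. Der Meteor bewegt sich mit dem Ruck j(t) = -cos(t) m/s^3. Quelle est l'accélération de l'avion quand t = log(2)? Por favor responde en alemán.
Wir müssen unsere Gleichung für den Snap s(t) = 3·exp(t) 2-mal integrieren. Das Integral von dem Snap ist der Ruck. Mit j(0) = 3 erhalten wir j(t) = 3·exp(t). Durch Integration von dem Ruck und Verwendung der Anfangsbedingung a(0) = 3, erhalten wir a(t) = 3·exp(t). Mit a(t) = 3·exp(t) und Einsetzen von t = log(2), finden wir a = 6.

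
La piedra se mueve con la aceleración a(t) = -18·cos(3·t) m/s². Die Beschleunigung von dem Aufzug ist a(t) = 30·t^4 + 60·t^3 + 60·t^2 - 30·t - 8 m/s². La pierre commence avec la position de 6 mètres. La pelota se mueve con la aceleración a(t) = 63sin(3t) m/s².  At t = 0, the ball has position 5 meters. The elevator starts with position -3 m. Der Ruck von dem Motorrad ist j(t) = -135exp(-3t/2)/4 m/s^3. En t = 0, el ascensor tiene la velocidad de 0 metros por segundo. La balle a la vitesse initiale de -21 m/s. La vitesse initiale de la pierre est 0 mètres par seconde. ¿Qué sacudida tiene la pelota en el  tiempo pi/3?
Para resolver esto, necesitamos tomar 1 derivada de nuestra ecuación de la aceleración a(t) = 63·sin(3·t). La derivada de la aceleración da la sacudida: j(t) = 189·cos(3·t). Usando j(t) = 189·cos(3·t) y sustituyendo t = pi/3, encontramos j = -189.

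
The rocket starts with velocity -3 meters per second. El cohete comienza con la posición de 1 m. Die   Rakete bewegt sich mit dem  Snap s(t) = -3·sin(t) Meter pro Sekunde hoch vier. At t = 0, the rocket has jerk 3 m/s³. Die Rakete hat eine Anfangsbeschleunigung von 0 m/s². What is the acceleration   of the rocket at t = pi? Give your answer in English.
We must find the antiderivative of our snap equation s(t) = -3·sin(t) 2 times. The antiderivative of snap is jerk. Using j(0) = 3, we get j(t) = 3·cos(t). The integral of jerk, with a(0) = 0, gives acceleration: a(t) = 3·sin(t). From the given acceleration equation a(t) = 3·sin(t), we substitute t = pi to get a = 0.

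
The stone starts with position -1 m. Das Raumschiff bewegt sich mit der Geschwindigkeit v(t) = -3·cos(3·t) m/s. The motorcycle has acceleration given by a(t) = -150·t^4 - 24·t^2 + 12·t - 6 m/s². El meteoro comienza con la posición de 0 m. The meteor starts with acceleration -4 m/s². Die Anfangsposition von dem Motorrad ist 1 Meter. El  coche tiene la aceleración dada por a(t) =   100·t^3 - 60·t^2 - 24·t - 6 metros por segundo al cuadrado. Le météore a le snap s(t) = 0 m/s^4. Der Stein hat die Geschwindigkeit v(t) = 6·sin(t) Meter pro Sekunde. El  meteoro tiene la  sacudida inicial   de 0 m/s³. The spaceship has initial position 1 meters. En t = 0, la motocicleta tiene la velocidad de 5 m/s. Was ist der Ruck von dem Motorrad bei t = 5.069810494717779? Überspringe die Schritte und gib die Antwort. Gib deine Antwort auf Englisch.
j(5.069810494717779) = -78416.8888456855.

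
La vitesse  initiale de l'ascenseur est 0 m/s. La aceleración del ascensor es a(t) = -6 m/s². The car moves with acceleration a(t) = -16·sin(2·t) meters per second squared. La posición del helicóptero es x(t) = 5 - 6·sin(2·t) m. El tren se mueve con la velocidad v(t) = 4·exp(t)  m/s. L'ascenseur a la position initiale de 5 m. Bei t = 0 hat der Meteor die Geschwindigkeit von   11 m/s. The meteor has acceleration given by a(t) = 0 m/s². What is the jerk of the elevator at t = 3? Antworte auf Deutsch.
Um dies zu lösen, müssen wir 1 Ableitung unserer Gleichung für die Beschleunigung a(t) = -6 nehmen. Die Ableitung von der Beschleunigung ergibt den Ruck: j(t) = 0. Aus der Gleichung für den Ruck j(t) = 0, setzen wir t = 3 ein und erhalten j = 0.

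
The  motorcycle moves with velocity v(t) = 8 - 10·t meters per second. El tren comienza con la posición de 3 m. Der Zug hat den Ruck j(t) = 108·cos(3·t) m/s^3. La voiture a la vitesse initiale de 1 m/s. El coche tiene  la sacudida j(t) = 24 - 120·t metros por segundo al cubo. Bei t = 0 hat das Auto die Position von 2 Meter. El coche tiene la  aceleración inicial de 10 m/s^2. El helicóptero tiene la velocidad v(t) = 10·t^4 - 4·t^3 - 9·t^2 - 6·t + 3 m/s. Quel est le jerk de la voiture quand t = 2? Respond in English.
We have jerk j(t) = 24 - 120·t. Substituting t = 2: j(2) = -216.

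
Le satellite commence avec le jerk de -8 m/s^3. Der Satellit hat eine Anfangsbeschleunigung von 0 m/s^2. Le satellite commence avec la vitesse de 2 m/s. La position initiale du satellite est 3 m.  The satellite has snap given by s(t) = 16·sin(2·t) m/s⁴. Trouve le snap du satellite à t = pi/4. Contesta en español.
De la ecuación del snap s(t) = 16·sin(2·t), sustituimos t = pi/4 para obtener s = 16.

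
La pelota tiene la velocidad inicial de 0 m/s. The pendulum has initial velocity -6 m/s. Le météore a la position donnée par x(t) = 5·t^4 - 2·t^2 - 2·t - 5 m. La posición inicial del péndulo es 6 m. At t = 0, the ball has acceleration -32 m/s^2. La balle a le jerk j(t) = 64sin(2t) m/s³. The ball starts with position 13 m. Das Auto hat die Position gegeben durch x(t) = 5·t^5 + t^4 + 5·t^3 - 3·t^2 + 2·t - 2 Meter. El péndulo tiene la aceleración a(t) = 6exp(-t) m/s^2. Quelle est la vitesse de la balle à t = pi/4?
En partant du jerk j(t) = 64·sin(2·t), nous prenons 2 intégrales. En intégrant le jerk et en utilisant la condition initiale a(0) = -32, nous obtenons a(t) = -32·cos(2·t). L'intégrale de l'accélération est la vitesse. En utilisant v(0) = 0, nous obtenons v(t) = -16·sin(2·t). Nous avons la vitesse v(t) = -16·sin(2·t). En substituant t = pi/4: v(pi/4) = -16.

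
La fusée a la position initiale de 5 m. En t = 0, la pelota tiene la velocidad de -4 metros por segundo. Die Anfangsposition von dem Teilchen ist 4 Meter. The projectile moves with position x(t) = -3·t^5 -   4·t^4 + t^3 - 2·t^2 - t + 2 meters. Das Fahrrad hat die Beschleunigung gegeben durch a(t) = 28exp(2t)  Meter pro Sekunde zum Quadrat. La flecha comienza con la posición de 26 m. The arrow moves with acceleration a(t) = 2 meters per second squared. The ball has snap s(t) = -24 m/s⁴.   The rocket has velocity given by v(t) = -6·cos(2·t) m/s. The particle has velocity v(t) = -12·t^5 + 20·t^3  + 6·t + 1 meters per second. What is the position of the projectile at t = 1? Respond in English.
Using x(t) = -3·t^5 - 4·t^4 + t^3 - 2·t^2 - t + 2 and substituting t = 1, we find x = -7.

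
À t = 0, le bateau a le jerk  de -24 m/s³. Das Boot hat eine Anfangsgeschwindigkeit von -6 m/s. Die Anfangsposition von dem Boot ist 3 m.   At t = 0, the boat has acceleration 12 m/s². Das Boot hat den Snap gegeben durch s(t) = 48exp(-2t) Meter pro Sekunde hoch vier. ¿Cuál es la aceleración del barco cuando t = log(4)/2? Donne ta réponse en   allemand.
Ausgehend von dem Snap s(t) = 48·exp(-2·t), nehmen wir 2 Integrale. Das Integral von dem Snap, mit j(0) = -24, ergibt den Ruck: j(t) = -24·exp(-2·t). Das Integral von dem Ruck, mit a(0) = 12, ergibt die Beschleunigung: a(t) = 12·exp(-2·t). Mit a(t) = 12·exp(-2·t) und Einsetzen von t = log(4)/2, finden wir a = 3.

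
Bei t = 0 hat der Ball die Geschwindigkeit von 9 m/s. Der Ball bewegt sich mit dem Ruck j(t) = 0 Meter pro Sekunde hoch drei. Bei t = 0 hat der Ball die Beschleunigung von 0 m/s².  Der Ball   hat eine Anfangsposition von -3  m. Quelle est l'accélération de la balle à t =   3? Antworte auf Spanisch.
Partiendo de la sacudida j(t) = 0, tomamos 1 integral. Tomando ∫j(t)dt y aplicando a(0) = 0, encontramos a(t) = 0. Usando a(t) = 0 y sustituyendo t = 3, encontramos a = 0.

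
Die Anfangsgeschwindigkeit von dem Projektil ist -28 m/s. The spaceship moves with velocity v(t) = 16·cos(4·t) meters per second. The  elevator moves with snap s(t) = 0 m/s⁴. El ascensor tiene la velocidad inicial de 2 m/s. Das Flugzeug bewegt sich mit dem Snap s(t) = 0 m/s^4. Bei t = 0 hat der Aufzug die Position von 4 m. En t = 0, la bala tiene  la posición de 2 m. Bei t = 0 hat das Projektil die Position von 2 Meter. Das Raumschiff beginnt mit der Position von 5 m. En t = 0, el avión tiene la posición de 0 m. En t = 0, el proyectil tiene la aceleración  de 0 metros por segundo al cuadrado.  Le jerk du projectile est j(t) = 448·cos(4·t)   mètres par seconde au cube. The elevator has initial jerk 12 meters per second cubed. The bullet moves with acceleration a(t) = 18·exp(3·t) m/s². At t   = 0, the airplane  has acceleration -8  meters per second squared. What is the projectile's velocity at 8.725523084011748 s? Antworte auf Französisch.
Nous devons trouver l'intégrale de notre équation du jerk j(t) = 448·cos(4·t) 2 fois. En intégrant le jerk et en utilisant la condition initiale a(0) = 0, nous obtenons a(t) = 112·sin(4·t). En intégrant l'accélération et en utilisant la condition initiale v(0) = -28, nous obtenons v(t) = -28·cos(4·t). De l'équation de la vitesse v(t) = -28·cos(4·t), nous substituons t = 8.725523084011748 pour obtenir v = 26.3541523639427.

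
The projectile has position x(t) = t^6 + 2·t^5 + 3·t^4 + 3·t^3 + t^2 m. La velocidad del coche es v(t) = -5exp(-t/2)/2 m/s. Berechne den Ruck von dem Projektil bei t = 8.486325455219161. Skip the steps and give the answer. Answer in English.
j(8.486325455219161) = 82611.0387831240.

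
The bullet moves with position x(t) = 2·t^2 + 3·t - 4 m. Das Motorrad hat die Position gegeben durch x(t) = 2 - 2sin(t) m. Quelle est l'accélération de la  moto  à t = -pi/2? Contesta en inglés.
Starting from position x(t) = 2 - 2·sin(t), we take 2 derivatives. The derivative of position gives velocity: v(t) = -2·cos(t). Differentiating velocity, we get acceleration: a(t) = 2·sin(t). Using a(t) = 2·sin(t) and substituting t = -pi/2, we find a = -2.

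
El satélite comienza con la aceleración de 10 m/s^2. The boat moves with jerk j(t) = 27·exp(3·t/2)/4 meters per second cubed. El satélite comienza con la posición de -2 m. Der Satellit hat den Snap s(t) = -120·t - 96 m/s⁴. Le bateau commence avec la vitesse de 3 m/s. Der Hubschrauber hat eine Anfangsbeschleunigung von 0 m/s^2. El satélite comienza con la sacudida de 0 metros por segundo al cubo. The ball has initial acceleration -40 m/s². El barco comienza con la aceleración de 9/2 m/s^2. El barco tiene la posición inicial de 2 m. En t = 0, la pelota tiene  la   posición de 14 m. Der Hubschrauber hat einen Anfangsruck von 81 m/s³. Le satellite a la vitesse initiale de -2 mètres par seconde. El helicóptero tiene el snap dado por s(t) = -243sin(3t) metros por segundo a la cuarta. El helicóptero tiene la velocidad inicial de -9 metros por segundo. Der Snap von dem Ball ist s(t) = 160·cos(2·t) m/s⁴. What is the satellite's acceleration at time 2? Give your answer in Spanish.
Partiendo del snap s(t) = -120·t - 96, tomamos 2 integrales. La antiderivada del snap, con j(0) = 0, da la sacudida: j(t) = 12·t·(-5·t - 8). La integral de la sacudida es la aceleración. Usando a(0) = 10, obtenemos a(t) = -20·t^3 - 48·t^2 + 10. Tenemos la aceleración a(t) = -20·t^3 - 48·t^2 + 10. Sustituyendo t = 2: a(2) = -342.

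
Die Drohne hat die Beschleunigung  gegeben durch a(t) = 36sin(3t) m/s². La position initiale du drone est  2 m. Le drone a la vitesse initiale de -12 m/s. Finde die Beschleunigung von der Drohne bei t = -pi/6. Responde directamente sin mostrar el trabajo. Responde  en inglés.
The answer is -36.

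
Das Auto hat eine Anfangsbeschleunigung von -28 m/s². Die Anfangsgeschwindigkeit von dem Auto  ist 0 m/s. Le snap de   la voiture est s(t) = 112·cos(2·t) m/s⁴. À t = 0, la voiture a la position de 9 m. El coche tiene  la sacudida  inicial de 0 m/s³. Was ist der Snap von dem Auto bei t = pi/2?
Wir haben den Snap s(t) = 112·cos(2·t). Durch Einsetzen von t = pi/2: s(pi/2) = -112.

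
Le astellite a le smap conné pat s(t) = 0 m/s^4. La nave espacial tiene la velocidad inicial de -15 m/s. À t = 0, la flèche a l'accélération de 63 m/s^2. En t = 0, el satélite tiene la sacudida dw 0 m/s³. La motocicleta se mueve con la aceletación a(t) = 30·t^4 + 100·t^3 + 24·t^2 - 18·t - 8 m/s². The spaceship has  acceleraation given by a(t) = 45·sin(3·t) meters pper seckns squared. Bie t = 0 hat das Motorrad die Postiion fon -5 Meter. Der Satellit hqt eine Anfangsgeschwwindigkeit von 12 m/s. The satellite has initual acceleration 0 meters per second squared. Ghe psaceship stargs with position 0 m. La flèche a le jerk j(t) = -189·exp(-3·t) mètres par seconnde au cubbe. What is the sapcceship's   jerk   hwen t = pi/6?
Starting from acceleration a(t) = 45·sin(3·t), we take 1 derivative. Differentiating acceleration, we get jerk: j(t) = 135·cos(3·t). From the given jerk equation j(t) = 135·cos(3·t), we substitute t = pi/6 to get j = 0.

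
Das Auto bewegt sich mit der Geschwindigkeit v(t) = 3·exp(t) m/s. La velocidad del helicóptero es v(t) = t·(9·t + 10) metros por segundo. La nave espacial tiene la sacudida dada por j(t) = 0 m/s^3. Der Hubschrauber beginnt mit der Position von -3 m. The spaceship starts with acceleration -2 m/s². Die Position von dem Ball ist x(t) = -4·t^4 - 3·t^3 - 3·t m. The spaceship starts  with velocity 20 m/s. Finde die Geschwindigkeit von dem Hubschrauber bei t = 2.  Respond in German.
Aus der Gleichung für die Geschwindigkeit v(t) = t·(9·t + 10), setzen wir t = 2 ein und erhalten v = 56.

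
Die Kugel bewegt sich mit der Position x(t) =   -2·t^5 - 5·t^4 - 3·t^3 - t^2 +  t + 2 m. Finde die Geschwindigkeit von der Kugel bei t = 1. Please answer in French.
En partant de la position x(t) = -2·t^5 - 5·t^4 - 3·t^3 - t^2 + t + 2, nous prenons 1 dérivée. La dérivée de la position donne la vitesse: v(t) = -10·t^4 - 20·t^3 - 9·t^2 - 2·t + 1. Nous avons la vitesse v(t) = -10·t^4 - 20·t^3 - 9·t^2 - 2·t + 1. En substituant t = 1: v(1) = -40.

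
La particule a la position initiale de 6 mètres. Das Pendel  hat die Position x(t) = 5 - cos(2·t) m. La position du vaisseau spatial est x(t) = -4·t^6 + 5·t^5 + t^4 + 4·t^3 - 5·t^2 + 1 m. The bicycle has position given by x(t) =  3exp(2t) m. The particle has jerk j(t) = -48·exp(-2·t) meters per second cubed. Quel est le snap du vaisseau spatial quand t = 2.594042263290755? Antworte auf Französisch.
En partant de la position x(t) = -4·t^6 + 5·t^5 + t^4 + 4·t^3 - 5·t^2 + 1, nous prenons 4 dérivées. En dérivant la position, nous obtenons la vitesse: v(t) = -24·t^5 + 25·t^4 + 4·t^3 + 12·t^2 - 10·t. En dérivant la vitesse, nous obtenons l'accélération: a(t) = -120·t^4 + 100·t^3 + 12·t^2 + 24·t - 10. En dérivant l'accélération, nous obtenons le jerk: j(t) = -480·t^3 + 300·t^2 + 24·t + 24. La dérivée du jerk donne le snap: s(t) = -1440·t^2 + 600·t + 24. De l'équation du snap s(t) = -1440·t^2 + 600·t + 24, nous substituons t = 2.594042263290755 pour obtenir s = -8109.41422180916.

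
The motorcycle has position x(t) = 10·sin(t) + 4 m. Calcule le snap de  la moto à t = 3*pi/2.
En partant de la position x(t) = 10·sin(t) + 4, nous prenons 4 dérivées. La dérivée de la position donne la vitesse: v(t) = 10·cos(t). En prenant d/dt de v(t), nous trouvons a(t) = -10·sin(t). En dérivant l'accélération, nous obtenons le jerk: j(t) = -10·cos(t). La dérivée du jerk donne le snap: s(t) = 10·sin(t). En utilisant s(t) = 10·sin(t) et en substituant t = 3*pi/2, nous trouvons s = -10.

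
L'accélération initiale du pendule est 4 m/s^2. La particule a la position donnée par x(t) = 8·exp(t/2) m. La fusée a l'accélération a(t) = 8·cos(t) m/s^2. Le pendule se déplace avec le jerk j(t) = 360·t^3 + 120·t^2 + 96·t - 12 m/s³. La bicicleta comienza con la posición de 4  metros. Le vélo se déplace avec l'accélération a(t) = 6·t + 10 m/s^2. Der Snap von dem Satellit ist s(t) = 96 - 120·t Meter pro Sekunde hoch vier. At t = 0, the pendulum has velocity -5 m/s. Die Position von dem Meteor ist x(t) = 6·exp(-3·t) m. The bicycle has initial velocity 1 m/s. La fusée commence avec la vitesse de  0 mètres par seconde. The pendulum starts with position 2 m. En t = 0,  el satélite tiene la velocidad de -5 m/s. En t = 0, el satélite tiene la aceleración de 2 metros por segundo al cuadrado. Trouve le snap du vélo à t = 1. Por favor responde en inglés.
Starting from acceleration a(t) = 6·t + 10, we take 2 derivatives. The derivative of acceleration gives jerk: j(t) = 6. Differentiating jerk, we get snap: s(t) = 0. We have snap s(t) = 0. Substituting t = 1: s(1) = 0.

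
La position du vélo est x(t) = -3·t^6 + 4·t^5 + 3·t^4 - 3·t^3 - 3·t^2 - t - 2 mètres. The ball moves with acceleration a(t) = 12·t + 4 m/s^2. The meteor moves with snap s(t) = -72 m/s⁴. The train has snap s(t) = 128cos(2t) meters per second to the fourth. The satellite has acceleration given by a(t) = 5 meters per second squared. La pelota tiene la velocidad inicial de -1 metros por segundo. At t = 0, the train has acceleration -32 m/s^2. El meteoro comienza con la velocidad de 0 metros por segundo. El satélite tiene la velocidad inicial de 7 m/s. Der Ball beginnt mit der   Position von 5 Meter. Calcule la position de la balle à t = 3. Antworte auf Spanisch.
Partiendo de la aceleración a(t) = 12·t + 4, tomamos 2 antiderivadas. La integral de la aceleración, con v(0) = -1, da la velocidad: v(t) = 6·t^2 + 4·t - 1. La integral de la velocidad es la posición. Usando x(0) = 5, obtenemos x(t) = 2·t^3 + 2·t^2 - t + 5. Usando x(t) = 2·t^3 + 2·t^2 - t + 5 y sustituyendo t = 3, encontramos x = 74.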